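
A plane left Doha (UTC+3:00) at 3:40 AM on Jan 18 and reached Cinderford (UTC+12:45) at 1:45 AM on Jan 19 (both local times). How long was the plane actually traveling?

Departure in UTC: 3:40 AM − 3:00 = 12:40 AM on Jan 18.
Arrival in UTC: 1:45 AM − 12:45 = 1:00 PM on Jan 18.
Elapsed = 1:00 PM − 12:40 AM = 12 hours 20 minutes.

12 hours 20 minutes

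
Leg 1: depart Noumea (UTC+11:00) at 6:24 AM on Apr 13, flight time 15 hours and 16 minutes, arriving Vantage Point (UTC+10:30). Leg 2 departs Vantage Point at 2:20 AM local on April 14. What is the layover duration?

5 hours 10 minutes

Convert departure to UTC: 6:24 AM − 11:00 = 7:24 PM UTC on Apr 12.
Add 15 hours 16 minutes flight time → 10:40 AM UTC (Apr 13).
Vantage Point is UTC+10:30, so local arrival = 10:40 AM + 10:30 = 9:10 PM on Apr 13.
Layover = 2:20 AM − 9:10 PM (+1 day) = 5 hours 10 minutes.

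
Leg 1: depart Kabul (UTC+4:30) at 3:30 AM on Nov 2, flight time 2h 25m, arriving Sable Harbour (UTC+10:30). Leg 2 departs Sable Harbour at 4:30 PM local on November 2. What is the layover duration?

4 hours 35 minutes

Convert departure to UTC: 3:30 AM − 4:30 = 11:00 PM UTC on Nov 1.
Add 2 hours and 25 minutes flight time → 1:25 AM UTC (Nov 2).
Sable Harbour is UTC+10:30, so local arrival = 1:25 AM + 10:30 = 11:55 AM on Nov 2.
Layover = 4:30 PM − 11:55 AM = 4 hours 35 minutes.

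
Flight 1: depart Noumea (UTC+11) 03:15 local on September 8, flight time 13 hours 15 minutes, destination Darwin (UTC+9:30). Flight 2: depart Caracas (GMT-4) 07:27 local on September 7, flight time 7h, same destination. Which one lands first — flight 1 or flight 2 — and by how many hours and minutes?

Flight 1 in UTC: 03:15 − 11:00 = 16:15 on Sep 7.
+13 hours and 15 minutes → arrive 05:30 UTC on Sep 8.
Flight 2 in UTC: 07:27 + 4:00 = 11:27 on Sep 7.
+7 hours → arrive 18:27 UTC on Sep 7.
Flight 2 lands earlier by 11 hours 3 minutes.

the second, by 11 hours 3 minutes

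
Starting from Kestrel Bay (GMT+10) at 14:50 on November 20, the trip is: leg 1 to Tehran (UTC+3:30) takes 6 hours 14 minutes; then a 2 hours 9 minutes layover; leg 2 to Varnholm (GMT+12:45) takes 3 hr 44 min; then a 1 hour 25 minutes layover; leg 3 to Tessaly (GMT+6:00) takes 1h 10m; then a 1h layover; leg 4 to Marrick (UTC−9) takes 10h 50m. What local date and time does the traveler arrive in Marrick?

22:22 on Nov 20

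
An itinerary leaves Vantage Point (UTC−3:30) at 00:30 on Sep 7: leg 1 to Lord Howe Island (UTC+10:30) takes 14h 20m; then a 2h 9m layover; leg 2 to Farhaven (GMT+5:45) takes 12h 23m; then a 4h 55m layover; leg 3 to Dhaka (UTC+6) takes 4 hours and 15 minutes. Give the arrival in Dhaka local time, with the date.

Convert departure to UTC: 00:30 + 3:30 = 04:00 UTC on Sep 7.
Add 14 hours and 20 minutes leg 1 → 18:20 UTC.
Add 2 hours 9 minutes layover in Lord Howe Island → 20:29 UTC.
Add 12 hours and 23 minutes leg 2 → 08:52 UTC (Sep 8).
Add 4 hours 55 minutes layover in Farhaven → 13:47 UTC.
Add 4 hours and 15 minutes leg 3 → 18:02 UTC.
Dhaka is UTC+6:00, so local arrival = 18:02 + 6:00 = 00:02 on Sep 9.

00:02 on September 9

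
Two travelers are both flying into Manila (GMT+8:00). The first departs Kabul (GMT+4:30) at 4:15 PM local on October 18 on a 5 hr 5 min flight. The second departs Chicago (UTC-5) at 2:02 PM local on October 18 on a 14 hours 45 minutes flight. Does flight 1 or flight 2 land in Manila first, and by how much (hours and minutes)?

Flight 1 in UTC: 4:15 PM − 4:30 = 11:45 AM on Oct 18.
+5 hours and 5 minutes → arrive 4:50 PM UTC on Oct 18.
Flight 2 in UTC: 2:02 PM + 5:00 = 7:02 PM on Oct 18.
+14 hours 45 minutes → arrive 9:47 AM UTC on Oct 19.
Flight 1 lands earlier by 16 hours 57 minutes.

the first, by 16 hours 57 minutes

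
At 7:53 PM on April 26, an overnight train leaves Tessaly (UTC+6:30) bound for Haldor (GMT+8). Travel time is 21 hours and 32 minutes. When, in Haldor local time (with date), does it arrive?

Convert departure to UTC: 7:53 PM − 6:30 = 1:23 PM UTC on Apr 26.
Add 21 hours 32 minutes travel time → 10:55 AM UTC (Apr 27).
Haldor is UTC+8:00, so local arrival = 10:55 AM + 8:00 = 6:55 PM on Apr 27.

6:55 PM on Apr 27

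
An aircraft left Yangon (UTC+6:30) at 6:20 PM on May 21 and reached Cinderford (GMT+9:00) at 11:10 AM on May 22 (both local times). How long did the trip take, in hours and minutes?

14 hours 20 minutes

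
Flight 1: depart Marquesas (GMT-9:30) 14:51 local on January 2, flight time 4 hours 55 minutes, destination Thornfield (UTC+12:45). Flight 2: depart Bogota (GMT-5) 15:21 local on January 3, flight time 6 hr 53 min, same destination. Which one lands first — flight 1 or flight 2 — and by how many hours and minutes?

the first, by 21 hours 58 minutes

Flight 1 in UTC: 14:51 + 9:30 = 00:21 on Jan 3.
+4 hours and 55 minutes → arrive 05:16 UTC on Jan 3.
Flight 2 in UTC: 15:21 + 5:00 = 20:21 on Jan 3.
+6 hours and 53 minutes → arrive 03:14 UTC on Jan 4.
Flight 1 lands earlier by 21 hours 58 minutes.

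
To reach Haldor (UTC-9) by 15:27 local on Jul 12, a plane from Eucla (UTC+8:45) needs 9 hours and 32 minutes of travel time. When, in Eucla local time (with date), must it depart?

Target arrival in UTC: 15:27 + 9:00 = 00:27 on Jul 13.
Subtract 9 hours 32 minutes → departure 14:55 UTC on Jul 12.
Eucla is UTC+8:45: 14:55 + 8:45 = 23:40 on Jul 12.

23:40 on Jul 12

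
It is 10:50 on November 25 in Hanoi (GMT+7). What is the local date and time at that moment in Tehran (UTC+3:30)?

07:20 on Nov 25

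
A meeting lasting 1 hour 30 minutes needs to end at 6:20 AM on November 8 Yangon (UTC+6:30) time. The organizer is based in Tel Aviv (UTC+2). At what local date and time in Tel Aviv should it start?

Target end time in UTC: 6:20 AM − 6:30 = 11:50 PM on Nov 7.
Subtract 1 hour and 30 minutes → start 10:20 PM UTC on Nov 7.
Tel Aviv is UTC+2:00: 10:20 PM + 2:00 = 12:20 AM on Nov 8.

12:20 AM on November 8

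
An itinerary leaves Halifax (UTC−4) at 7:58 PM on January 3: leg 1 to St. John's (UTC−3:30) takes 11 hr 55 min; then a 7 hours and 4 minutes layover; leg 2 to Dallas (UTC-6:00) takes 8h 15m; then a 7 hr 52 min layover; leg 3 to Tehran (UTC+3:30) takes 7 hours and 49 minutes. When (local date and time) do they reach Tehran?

10:23 PM on January 5

Convert departure to UTC: 7:58 PM + 4:00 = 11:58 PM UTC on Jan 3.
Add 11 hours and 55 minutes leg 1 → 11:53 AM UTC (Jan 4).
Add 7 hours 4 minutes layover in St. John's → 6:57 PM UTC.
Add 8 hours 15 minutes leg 2 → 3:12 AM UTC (Jan 5).
Add 7 hours and 52 minutes layover in Dallas → 11:04 AM UTC.
Add 7 hours 49 minutes leg 3 → 6:53 PM UTC.
Tehran is UTC+3:30, so local arrival = 6:53 PM + 3:30 = 10:23 PM on Jan 5.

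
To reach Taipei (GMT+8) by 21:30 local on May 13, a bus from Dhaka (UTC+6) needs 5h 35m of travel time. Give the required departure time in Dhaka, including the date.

13:55 on May 13

Target arrival in UTC: 21:30 − 8:00 = 13:30 on May 13.
Subtract 5 hours and 35 minutes → departure 07:55 UTC on May 13.
Dhaka is UTC+6:00: 07:55 + 6:00 = 13:55 on May 13.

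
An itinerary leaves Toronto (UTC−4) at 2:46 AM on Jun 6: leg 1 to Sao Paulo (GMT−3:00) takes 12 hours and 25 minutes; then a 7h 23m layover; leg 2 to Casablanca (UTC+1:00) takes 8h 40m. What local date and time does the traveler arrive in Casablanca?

12:14 PM on June 7

Convert departure to UTC: 2:46 AM + 4:00 = 6:46 AM UTC on Jun 6.
Add 12 hours and 25 minutes leg 1 → 7:11 PM UTC.
Add 7 hours and 23 minutes layover in Sao Paulo → 2:34 AM UTC (Jun 7).
Add 8 hours and 40 minutes leg 2 → 11:14 AM UTC.
Casablanca is UTC+1:00, so local arrival = 11:14 AM + 1:00 = 12:14 PM on Jun 7.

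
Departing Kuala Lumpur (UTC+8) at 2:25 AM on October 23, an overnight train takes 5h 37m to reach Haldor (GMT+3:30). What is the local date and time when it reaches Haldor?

3:32 AM on October 23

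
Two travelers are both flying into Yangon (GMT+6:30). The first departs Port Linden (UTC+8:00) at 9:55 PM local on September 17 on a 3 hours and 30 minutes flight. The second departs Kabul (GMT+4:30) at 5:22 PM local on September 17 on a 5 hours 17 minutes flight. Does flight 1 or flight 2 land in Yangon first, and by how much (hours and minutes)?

the first, by 44 minutes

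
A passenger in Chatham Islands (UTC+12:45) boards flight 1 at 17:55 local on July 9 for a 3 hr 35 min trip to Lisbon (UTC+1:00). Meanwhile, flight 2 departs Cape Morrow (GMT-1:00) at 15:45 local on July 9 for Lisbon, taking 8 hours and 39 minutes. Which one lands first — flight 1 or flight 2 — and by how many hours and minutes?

the first, by 16 hours 39 minutes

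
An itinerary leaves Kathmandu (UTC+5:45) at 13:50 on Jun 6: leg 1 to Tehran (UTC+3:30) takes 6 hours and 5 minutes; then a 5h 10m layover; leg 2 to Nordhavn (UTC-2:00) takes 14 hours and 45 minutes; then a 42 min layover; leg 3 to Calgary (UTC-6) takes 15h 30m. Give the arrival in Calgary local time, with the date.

20:17 on June 7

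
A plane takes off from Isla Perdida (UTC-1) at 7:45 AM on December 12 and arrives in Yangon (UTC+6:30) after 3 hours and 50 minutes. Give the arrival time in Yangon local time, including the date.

7:05 PM on December 12

Convert departure to UTC: 7:45 AM + 1:00 = 8:45 AM UTC on Dec 12.
Add 3 hours 50 minutes travel time → 12:35 PM UTC.
Yangon is UTC+6:30, so local arrival = 12:35 PM + 6:30 = 7:05 PM on Dec 12.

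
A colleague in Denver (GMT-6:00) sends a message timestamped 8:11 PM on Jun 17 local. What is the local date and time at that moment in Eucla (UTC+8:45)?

Eucla is 14:45 ahead of Denver.
Shift by the zone difference: 8:11 PM + 14:45 = 10:56 AM on Jun 18 in Eucla.

10:56 AM on June 18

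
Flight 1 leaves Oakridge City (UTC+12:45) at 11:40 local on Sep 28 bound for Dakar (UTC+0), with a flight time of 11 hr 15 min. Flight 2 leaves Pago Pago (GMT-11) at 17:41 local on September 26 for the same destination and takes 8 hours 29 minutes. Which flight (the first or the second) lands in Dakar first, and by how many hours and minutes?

Flight 1 in UTC: 11:40 − 12:45 = 22:55 on Sep 27.
+11 hours and 15 minutes → arrive 10:10 UTC on Sep 28.
Flight 2 in UTC: 17:41 + 11:00 = 04:41 on Sep 27.
+8 hours and 29 minutes → arrive 13:10 UTC on Sep 27.
Flight 2 lands earlier by 21 hours.

the second, by 21 hours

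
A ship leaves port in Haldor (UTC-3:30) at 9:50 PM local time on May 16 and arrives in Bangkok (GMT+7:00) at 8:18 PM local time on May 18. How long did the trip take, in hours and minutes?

35 hours 58 minutes

Bangkok is 10:30 ahead of Haldor.
Clock-face elapsed time (ignoring zones) is 46 hours 28 minutes.
Actual elapsed = 46 hours 28 minutes − 10:30 = 35 hours 58 minutes.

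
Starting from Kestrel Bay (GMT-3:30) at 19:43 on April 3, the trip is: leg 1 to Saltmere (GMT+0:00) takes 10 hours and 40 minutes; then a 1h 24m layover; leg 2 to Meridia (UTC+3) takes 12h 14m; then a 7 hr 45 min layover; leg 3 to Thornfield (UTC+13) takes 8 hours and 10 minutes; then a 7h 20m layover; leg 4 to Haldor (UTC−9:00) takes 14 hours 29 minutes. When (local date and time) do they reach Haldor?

Convert departure to UTC: 19:43 + 3:30 = 23:13 UTC on Apr 3.
Add 10 hours 40 minutes leg 1 → 09:53 UTC (Apr 4).
Add 1 hour and 24 minutes layover in Saltmere → 11:17 UTC.
Add 12 hours and 14 minutes leg 2 → 23:31 UTC.
Add 7 hours 45 minutes layover in Meridia → 07:16 UTC (Apr 5).
Add 8 hours and 10 minutes leg 3 → 15:26 UTC.
Add 7 hours 20 minutes layover in Thornfield → 22:46 UTC.
Add 14 hours and 29 minutes leg 4 → 13:15 UTC (Apr 6).
Haldor is UTC−9:00, so local arrival = 13:15 − 9:00 = 04:15 on Apr 6.

04:15 on April 6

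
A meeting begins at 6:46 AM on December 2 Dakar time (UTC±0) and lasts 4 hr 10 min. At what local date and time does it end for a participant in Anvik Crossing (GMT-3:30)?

7:26 AM on December 2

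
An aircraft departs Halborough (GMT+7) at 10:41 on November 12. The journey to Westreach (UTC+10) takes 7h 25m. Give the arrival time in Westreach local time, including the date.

Westreach is 3:00 ahead of Halborough.
After 7 hours 25 minutes it is 18:06 in Halborough.
Shift by the zone difference: 18:06 + 3:00 = 21:06 on Nov 12 in Westreach.

21:06 on Nov 12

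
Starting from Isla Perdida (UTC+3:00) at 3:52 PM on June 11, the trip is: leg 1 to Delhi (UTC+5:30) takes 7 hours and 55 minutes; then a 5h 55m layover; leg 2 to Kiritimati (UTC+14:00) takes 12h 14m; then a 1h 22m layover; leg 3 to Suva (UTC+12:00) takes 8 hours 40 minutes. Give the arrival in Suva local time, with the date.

12:58 PM on Jun 13

Convert departure to UTC: 3:52 PM − 3:00 = 12:52 PM UTC on Jun 11.
Add 7 hours 55 minutes leg 1 → 8:47 PM UTC.
Add 5 hours 55 minutes layover in Delhi → 2:42 AM UTC (Jun 12).
Add 12 hours 14 minutes leg 2 → 2:56 PM UTC.
Add 1 hour and 22 minutes layover in Kiritimati → 4:18 PM UTC.
Add 8 hours and 40 minutes leg 3 → 12:58 AM UTC (Jun 13).
Suva is UTC+12:00, so local arrival = 12:58 AM + 12:00 = 12:58 PM on Jun 13.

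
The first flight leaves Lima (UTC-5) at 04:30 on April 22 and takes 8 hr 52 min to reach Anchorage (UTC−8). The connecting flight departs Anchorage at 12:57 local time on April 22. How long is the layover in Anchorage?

2 hours 35 minutes

Convert departure to UTC: 04:30 + 5:00 = 09:30 UTC on Apr 22.
Add 8 hours 52 minutes flight time → 18:22 UTC.
Anchorage is UTC−8:00, so local arrival = 18:22 − 8:00 = 10:22 on Apr 22.
Layover = 12:57 − 10:22 = 2 hours 35 minutes.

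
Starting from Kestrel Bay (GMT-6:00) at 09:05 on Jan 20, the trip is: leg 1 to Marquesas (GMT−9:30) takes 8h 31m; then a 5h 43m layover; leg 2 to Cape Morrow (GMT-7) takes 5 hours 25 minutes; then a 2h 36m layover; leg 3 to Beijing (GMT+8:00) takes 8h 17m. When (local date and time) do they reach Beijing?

05:37 on January 22

Convert departure to UTC: 09:05 + 6:00 = 15:05 UTC on Jan 20.
Add 8 hours 31 minutes leg 1 → 23:36 UTC.
Add 5 hours and 43 minutes layover in Marquesas → 05:19 UTC (Jan 21).
Add 5 hours and 25 minutes leg 2 → 10:44 UTC.
Add 2 hours 36 minutes layover in Cape Morrow → 13:20 UTC.
Add 8 hours 17 minutes leg 3 → 21:37 UTC.
Beijing is UTC+8:00, so local arrival = 21:37 + 8:00 = 05:37 on Jan 22.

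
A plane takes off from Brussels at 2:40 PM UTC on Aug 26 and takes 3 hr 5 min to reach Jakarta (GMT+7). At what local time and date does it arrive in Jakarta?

Departure is given in UTC: 2:40 PM on Aug 26.
Add 3 hours and 5 minutes → 5:45 PM UTC.
Jakarta is UTC+7:00: 5:45 PM + 7:00 = 12:45 AM on Aug 27.

12:45 AM on Aug 27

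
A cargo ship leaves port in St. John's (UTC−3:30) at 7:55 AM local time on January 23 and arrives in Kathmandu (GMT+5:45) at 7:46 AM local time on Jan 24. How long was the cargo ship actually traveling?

14 hours 36 minutes

Departure in UTC: 7:55 AM + 3:30 = 11:25 AM on Jan 23.
Arrival in UTC: 7:46 AM − 5:45 = 2:01 AM on Jan 24.
Elapsed = 2:01 AM − 11:25 AM (+1 day) = 14 hours 36 minutes.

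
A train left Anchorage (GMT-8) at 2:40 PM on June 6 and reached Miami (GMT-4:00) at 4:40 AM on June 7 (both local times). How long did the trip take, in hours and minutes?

10 hours

Departure in UTC: 2:40 PM + 8:00 = 10:40 PM on Jun 6.
Arrival in UTC: 4:40 AM + 4:00 = 8:40 AM on Jun 7.
Elapsed = 8:40 AM − 10:40 PM (+1 day) = 10 hours.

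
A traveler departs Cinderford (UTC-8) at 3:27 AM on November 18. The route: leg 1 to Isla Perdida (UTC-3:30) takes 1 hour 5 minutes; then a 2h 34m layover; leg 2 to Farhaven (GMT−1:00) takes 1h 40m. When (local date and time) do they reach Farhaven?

Convert departure to UTC: 3:27 AM + 8:00 = 11:27 AM UTC on Nov 18.
Add 1 hour and 5 minutes leg 1 → 12:32 PM UTC.
Add 2 hours 34 minutes layover in Isla Perdida → 3:06 PM UTC.
Add 1 hour 40 minutes leg 2 → 4:46 PM UTC.
Farhaven is UTC−1:00, so local arrival = 4:46 PM − 1:00 = 3:46 PM on Nov 18.

3:46 PM on November 18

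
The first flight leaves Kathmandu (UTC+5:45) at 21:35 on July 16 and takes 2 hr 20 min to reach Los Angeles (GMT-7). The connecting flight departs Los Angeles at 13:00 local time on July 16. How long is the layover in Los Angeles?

1 hour 50 minutes

Convert departure to UTC: 21:35 − 5:45 = 15:50 UTC on Jul 16.
Add 2 hours and 20 minutes flight time → 18:10 UTC.
Los Angeles is UTC−7:00, so local arrival = 18:10 − 7:00 = 11:10 on Jul 16.
Layover = 13:00 − 11:10 = 1 hour 50 minutes.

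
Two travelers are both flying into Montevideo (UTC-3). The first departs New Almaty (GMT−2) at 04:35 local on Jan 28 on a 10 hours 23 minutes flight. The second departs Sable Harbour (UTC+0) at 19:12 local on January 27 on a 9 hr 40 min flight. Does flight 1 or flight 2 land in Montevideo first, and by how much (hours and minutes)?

Flight 1 in UTC: 04:35 + 2:00 = 06:35 on Jan 28.
+10 hours and 23 minutes → arrive 16:58 UTC on Jan 28.
Flight 2 departs at 19:12 UTC (Jan 27).
+9 hours 40 minutes → arrive 04:52 UTC on Jan 28.
Flight 2 lands earlier by 12 hours 6 minutes.

the second, by 12 hours 6 minutes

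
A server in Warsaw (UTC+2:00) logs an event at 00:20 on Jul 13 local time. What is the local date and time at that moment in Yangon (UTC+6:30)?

Yangon is 4:30 ahead of Warsaw.
Shift by the zone difference: 00:20 + 4:30 = 04:50 on Jul 13 in Yangon.

04:50 on Jul 13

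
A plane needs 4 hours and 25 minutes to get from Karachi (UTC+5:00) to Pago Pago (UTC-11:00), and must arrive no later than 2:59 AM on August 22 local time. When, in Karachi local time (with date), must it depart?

Target arrival in UTC: 2:59 AM + 11:00 = 1:59 PM on Aug 22.
Subtract 4 hours and 25 minutes → departure 9:34 AM UTC on Aug 22.
Karachi is UTC+5:00: 9:34 AM + 5:00 = 2:34 PM on Aug 22.

2:34 PM on Aug 22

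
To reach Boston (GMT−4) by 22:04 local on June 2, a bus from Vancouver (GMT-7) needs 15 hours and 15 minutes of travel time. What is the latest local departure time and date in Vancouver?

03:49 on June 2

Target arrival in UTC: 22:04 + 4:00 = 02:04 on Jun 3.
Subtract 15 hours 15 minutes → departure 10:49 UTC on Jun 2.
Vancouver is UTC−7:00: 10:49 − 7:00 = 03:49 on Jun 2.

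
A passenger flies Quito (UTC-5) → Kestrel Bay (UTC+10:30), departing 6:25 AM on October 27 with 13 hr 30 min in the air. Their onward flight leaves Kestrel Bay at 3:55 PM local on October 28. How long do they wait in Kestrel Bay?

4 hours 30 minutes

Convert departure to UTC: 6:25 AM + 5:00 = 11:25 AM UTC on Oct 27.
Add 13 hours and 30 minutes flight time → 12:55 AM UTC (Oct 28).
Kestrel Bay is UTC+10:30, so local arrival = 12:55 AM + 10:30 = 11:25 AM on Oct 28.
Layover = 3:55 PM − 11:25 AM = 4 hours 30 minutes.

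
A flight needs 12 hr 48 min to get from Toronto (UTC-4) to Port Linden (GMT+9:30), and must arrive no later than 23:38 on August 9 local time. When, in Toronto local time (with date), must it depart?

Target arrival in UTC: 23:38 − 9:30 = 14:08 on Aug 9.
Subtract 12 hours 48 minutes → departure 01:20 UTC on Aug 9.
Toronto is UTC−4:00: 01:20 − 4:00 = 21:20 on Aug 8.

21:20 on August 8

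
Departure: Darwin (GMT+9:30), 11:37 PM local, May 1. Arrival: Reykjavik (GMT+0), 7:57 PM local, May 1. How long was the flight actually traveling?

Departure in UTC: 11:37 PM − 9:30 = 2:07 PM on May 1.
Arrival is already UTC: 7:57 PM on May 1.
Elapsed = 7:57 PM − 2:07 PM = 5 hours 50 minutes.

5 hours 50 minutes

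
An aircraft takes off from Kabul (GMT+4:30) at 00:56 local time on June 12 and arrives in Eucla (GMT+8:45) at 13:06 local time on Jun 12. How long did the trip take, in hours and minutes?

7 hours 55 minutes

Departure in UTC: 00:56 − 4:30 = 20:26 on Jun 11.
Arrival in UTC: 13:06 − 8:45 = 04:21 on Jun 12.
Elapsed = 04:21 − 20:26 (+1 day) = 7 hours 55 minutes.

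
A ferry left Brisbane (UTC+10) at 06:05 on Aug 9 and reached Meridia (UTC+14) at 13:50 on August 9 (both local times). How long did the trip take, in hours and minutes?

3 hours 45 minutes

Departure in UTC: 06:05 − 10:00 = 20:05 on Aug 8.
Arrival in UTC: 13:50 − 14:00 = 23:50 on Aug 8.
Elapsed = 23:50 − 20:05 = 3 hours 45 minutes.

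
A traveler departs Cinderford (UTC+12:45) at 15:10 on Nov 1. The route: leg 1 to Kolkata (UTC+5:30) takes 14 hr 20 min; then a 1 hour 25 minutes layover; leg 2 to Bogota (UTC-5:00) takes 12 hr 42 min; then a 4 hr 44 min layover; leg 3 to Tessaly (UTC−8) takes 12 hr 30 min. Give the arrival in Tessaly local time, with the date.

16:06 on November 2

Convert departure to UTC: 15:10 − 12:45 = 02:25 UTC on Nov 1.
Add 14 hours 20 minutes leg 1 → 16:45 UTC.
Add 1 hour and 25 minutes layover in Kolkata → 18:10 UTC.
Add 12 hours 42 minutes leg 2 → 06:52 UTC (Nov 2).
Add 4 hours 44 minutes layover in Bogota → 11:36 UTC.
Add 12 hours and 30 minutes leg 3 → 00:06 UTC (Nov 3).
Tessaly is UTC−8:00, so local arrival = 00:06 − 8:00 = 16:06 on Nov 2.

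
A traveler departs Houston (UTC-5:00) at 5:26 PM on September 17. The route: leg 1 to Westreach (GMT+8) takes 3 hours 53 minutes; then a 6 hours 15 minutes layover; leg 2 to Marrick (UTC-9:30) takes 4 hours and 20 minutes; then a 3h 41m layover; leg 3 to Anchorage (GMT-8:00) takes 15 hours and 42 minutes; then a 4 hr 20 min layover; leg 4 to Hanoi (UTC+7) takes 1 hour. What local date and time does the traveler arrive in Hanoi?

8:37 PM on Sep 19

Convert departure to UTC: 5:26 PM + 5:00 = 10:26 PM UTC on Sep 17.
Add 3 hours and 53 minutes leg 1 → 2:19 AM UTC (Sep 18).
Add 6 hours and 15 minutes layover in Westreach → 8:34 AM UTC.
Add 4 hours and 20 minutes leg 2 → 12:54 PM UTC.
Add 3 hours and 41 minutes layover in Marrick → 4:35 PM UTC.
Add 15 hours 42 minutes leg 3 → 8:17 AM UTC (Sep 19).
Add 4 hours 20 minutes layover in Anchorage → 12:37 PM UTC.
Add 1 hour leg 4 → 1:37 PM UTC.
Hanoi is UTC+7:00, so local arrival = 1:37 PM + 7:00 = 8:37 PM on Sep 19.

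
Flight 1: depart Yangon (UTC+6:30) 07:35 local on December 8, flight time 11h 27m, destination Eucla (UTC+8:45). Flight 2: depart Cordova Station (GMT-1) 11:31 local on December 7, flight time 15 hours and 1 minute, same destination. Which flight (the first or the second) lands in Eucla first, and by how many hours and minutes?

the second, by 9 hours

Flight 1 in UTC: 07:35 − 6:30 = 01:05 on Dec 8.
+11 hours 27 minutes → arrive 12:32 UTC on Dec 8.
Flight 2 in UTC: 11:31 + 1:00 = 12:31 on Dec 7.
+15 hours and 1 minute → arrive 03:32 UTC on Dec 8.
Flight 2 lands earlier by 9 hours.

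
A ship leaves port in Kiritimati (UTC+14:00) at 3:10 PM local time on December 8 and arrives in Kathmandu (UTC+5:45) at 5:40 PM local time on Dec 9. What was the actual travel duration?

34 hours 45 minutes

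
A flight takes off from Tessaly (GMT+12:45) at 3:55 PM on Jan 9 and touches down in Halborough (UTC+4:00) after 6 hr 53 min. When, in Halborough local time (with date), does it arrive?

2:03 PM on January 9

Convert departure to UTC: 3:55 PM − 12:45 = 3:10 AM UTC on Jan 9.
Add 6 hours and 53 minutes travel time → 10:03 AM UTC.
Halborough is UTC+4:00, so local arrival = 10:03 AM + 4:00 = 2:03 PM on Jan 9.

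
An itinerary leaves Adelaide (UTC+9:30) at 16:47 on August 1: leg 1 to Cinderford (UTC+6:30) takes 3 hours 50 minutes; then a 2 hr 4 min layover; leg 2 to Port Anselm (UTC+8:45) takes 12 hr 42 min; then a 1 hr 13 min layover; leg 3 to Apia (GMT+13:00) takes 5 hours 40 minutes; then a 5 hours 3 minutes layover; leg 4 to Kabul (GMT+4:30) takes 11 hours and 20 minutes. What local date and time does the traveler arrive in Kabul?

Convert departure to UTC: 16:47 − 9:30 = 07:17 UTC on Aug 1.
Add 3 hours and 50 minutes leg 1 → 11:07 UTC.
Add 2 hours and 4 minutes layover in Cinderford → 13:11 UTC.
Add 12 hours and 42 minutes leg 2 → 01:53 UTC (Aug 2).
Add 1 hour and 13 minutes layover in Port Anselm → 03:06 UTC.
Add 5 hours 40 minutes leg 3 → 08:46 UTC.
Add 5 hours 3 minutes layover in Apia → 13:49 UTC.
Add 11 hours and 20 minutes leg 4 → 01:09 UTC (Aug 3).
Kabul is UTC+4:30, so local arrival = 01:09 + 4:30 = 05:39 on Aug 3.

05:39 on August 3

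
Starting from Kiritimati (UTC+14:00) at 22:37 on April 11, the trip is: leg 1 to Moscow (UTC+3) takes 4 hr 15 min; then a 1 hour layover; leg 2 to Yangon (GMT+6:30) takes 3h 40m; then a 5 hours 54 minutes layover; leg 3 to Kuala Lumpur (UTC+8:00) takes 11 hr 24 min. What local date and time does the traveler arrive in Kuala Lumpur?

18:50 on April 12

Convert departure to UTC: 22:37 − 14:00 = 08:37 UTC on Apr 11.
Add 4 hours and 15 minutes leg 1 → 12:52 UTC.
Add 1 hour layover in Moscow → 13:52 UTC.
Add 3 hours and 40 minutes leg 2 → 17:32 UTC.
Add 5 hours 54 minutes layover in Yangon → 23:26 UTC.
Add 11 hours and 24 minutes leg 3 → 10:50 UTC (Apr 12).
Kuala Lumpur is UTC+8:00, so local arrival = 10:50 + 8:00 = 18:50 on Apr 12.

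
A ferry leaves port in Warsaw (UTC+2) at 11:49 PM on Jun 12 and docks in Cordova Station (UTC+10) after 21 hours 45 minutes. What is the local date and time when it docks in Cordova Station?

5:34 AM on June 14

Cordova Station is 8:00 ahead of Warsaw.
After 21 hours 45 minutes it is 9:34 PM (Jun 13) in Warsaw.
Shift by the zone difference: 9:34 PM + 8:00 = 5:34 AM on Jun 14 in Cordova Station.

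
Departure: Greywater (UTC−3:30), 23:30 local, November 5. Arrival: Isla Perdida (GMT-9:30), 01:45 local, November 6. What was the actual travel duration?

Departure in UTC: 23:30 + 3:30 = 03:00 on Nov 6.
Arrival in UTC: 01:45 + 9:30 = 11:15 on Nov 6.
Elapsed = 11:15 − 03:00 = 8 hours 15 minutes.

8 hours 15 minutes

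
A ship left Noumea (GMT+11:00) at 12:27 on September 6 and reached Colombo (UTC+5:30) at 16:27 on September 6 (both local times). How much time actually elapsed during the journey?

9 hours 30 minutes

Departure in UTC: 12:27 − 11:00 = 01:27 on Sep 6.
Arrival in UTC: 16:27 − 5:30 = 10:57 on Sep 6.
Elapsed = 10:57 − 01:27 = 9 hours 30 minutes.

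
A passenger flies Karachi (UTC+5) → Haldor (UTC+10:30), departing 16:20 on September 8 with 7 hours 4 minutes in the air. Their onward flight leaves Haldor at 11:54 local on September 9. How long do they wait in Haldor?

7 hours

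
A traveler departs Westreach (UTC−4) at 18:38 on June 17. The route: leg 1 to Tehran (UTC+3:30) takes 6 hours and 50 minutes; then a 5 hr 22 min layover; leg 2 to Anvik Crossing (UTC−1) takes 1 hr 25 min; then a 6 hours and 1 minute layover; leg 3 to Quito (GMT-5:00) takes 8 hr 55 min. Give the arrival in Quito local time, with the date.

22:11 on June 18

Convert departure to UTC: 18:38 + 4:00 = 22:38 UTC on Jun 17.
Add 6 hours and 50 minutes leg 1 → 05:28 UTC (Jun 18).
Add 5 hours 22 minutes layover in Tehran → 10:50 UTC.
Add 1 hour 25 minutes leg 2 → 12:15 UTC.
Add 6 hours 1 minute layover in Anvik Crossing → 18:16 UTC.
Add 8 hours and 55 minutes leg 3 → 03:11 UTC (Jun 19).
Quito is UTC−5:00, so local arrival = 03:11 − 5:00 = 22:11 on Jun 18.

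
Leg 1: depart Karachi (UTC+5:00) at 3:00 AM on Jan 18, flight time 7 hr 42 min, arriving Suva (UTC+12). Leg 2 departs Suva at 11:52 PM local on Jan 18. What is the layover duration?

Convert departure to UTC: 3:00 AM − 5:00 = 10:00 PM UTC on Jan 17.
Add 7 hours and 42 minutes flight time → 5:42 AM UTC (Jan 18).
Suva is UTC+12:00, so local arrival = 5:42 AM + 12:00 = 5:42 PM on Jan 18.
Layover = 11:52 PM − 5:42 PM = 6 hours 10 minutes.

6 hours 10 minutes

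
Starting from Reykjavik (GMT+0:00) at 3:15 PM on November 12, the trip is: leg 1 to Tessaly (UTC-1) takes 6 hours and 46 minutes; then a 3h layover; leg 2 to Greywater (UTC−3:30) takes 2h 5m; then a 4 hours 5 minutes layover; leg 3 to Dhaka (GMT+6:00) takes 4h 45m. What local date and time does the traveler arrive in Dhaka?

5:56 PM on November 13

Reykjavik is at UTC+0, so departure is already 3:15 PM UTC on Nov 12.
Add 6 hours 46 minutes leg 1 → 10:01 PM UTC.
Add 3 hours layover in Tessaly → 1:01 AM UTC (Nov 13).
Add 2 hours 5 minutes leg 2 → 3:06 AM UTC.
Add 4 hours and 5 minutes layover in Greywater → 7:11 AM UTC.
Add 4 hours and 45 minutes leg 3 → 11:56 AM UTC.
Dhaka is UTC+6:00, so local arrival = 11:56 AM + 6:00 = 5:56 PM on Nov 13.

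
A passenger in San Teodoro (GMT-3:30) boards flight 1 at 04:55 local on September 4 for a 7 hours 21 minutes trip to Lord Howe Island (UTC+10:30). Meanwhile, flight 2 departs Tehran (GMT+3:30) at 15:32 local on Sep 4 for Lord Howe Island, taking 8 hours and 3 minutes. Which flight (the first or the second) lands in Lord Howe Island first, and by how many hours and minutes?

the first, by 4 hours 19 minutes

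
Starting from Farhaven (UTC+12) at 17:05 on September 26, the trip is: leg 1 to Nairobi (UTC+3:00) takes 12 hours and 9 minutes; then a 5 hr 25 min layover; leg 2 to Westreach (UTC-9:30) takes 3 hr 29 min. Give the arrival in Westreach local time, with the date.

Convert departure to UTC: 17:05 − 12:00 = 05:05 UTC on Sep 26.
Add 12 hours and 9 minutes leg 1 → 17:14 UTC.
Add 5 hours 25 minutes layover in Nairobi → 22:39 UTC.
Add 3 hours and 29 minutes leg 2 → 02:08 UTC (Sep 27).
Westreach is UTC−9:30, so local arrival = 02:08 − 9:30 = 16:38 on Sep 26.

16:38 on September 26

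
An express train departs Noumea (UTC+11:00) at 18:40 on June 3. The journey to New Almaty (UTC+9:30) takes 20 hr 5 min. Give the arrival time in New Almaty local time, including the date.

Convert departure to UTC: 18:40 − 11:00 = 07:40 UTC on Jun 3.
Add 20 hours 5 minutes travel time → 03:45 UTC (Jun 4).
New Almaty is UTC+9:30, so local arrival = 03:45 + 9:30 = 13:15 on Jun 4.

13:15 on June 4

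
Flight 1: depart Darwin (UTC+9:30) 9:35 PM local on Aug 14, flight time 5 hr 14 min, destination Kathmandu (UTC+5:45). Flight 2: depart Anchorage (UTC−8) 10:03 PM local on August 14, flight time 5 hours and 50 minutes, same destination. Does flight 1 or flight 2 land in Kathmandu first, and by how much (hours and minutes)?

the first, by 18 hours 34 minutes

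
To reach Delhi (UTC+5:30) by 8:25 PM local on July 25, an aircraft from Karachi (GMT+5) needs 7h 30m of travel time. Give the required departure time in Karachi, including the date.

Target arrival in UTC: 8:25 PM − 5:30 = 2:55 PM on Jul 25.
Subtract 7 hours 30 minutes → departure 7:25 AM UTC on Jul 25.
Karachi is UTC+5:00: 7:25 AM + 5:00 = 12:25 PM on Jul 25.

12:25 PM on Jul 25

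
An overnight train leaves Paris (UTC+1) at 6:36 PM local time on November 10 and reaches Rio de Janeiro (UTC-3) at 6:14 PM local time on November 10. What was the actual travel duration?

3 hours 38 minutes

Rio de Janeiro is 4:00 behind Paris.
Clock-face elapsed time (ignoring zones) is −22 minutes.
Actual elapsed = −22 minutes + 4:00 = 3 hours 38 minutes.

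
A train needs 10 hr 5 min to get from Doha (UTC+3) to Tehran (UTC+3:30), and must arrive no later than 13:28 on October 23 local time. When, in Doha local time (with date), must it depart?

Target arrival in UTC: 13:28 − 3:30 = 09:58 on Oct 23.
Subtract 10 hours and 5 minutes → departure 23:53 UTC on Oct 22.
Doha is UTC+3:00: 23:53 + 3:00 = 02:53 on Oct 23.

02:53 on October 23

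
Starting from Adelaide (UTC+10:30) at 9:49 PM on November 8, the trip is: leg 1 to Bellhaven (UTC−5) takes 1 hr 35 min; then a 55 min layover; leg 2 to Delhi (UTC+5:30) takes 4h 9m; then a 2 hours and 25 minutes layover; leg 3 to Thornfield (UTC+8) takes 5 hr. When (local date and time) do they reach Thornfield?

9:23 AM on Nov 9

Convert departure to UTC: 9:49 PM − 10:30 = 11:19 AM UTC on Nov 8.
Add 1 hour 35 minutes leg 1 → 12:54 PM UTC.
Add 55 minutes layover in Bellhaven → 1:49 PM UTC.
Add 4 hours and 9 minutes leg 2 → 5:58 PM UTC.
Add 2 hours 25 minutes layover in Delhi → 8:23 PM UTC.
Add 5 hours leg 3 → 1:23 AM UTC (Nov 9).
Thornfield is UTC+8:00, so local arrival = 1:23 AM + 8:00 = 9:23 AM on Nov 9.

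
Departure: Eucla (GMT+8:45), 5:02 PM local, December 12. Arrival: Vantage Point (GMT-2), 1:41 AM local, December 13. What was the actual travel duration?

19 hours 24 minutes

Vantage Point is 10:45 behind Eucla.
Clock-face elapsed time (ignoring zones) is 8 hours 39 minutes.
Actual elapsed = 8 hours 39 minutes + 10:45 = 19 hours 24 minutes.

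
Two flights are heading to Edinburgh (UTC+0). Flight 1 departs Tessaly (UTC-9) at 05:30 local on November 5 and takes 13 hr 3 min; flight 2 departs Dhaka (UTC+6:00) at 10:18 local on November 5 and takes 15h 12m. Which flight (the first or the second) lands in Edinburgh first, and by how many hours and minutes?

Flight 1 in UTC: 05:30 + 9:00 = 14:30 on Nov 5.
+13 hours and 3 minutes → arrive 03:33 UTC on Nov 6.
Flight 2 in UTC: 10:18 − 6:00 = 04:18 on Nov 5.
+15 hours 12 minutes → arrive 19:30 UTC on Nov 5.
Flight 2 lands earlier by 8 hours 3 minutes.

the second, by 8 hours 3 minutes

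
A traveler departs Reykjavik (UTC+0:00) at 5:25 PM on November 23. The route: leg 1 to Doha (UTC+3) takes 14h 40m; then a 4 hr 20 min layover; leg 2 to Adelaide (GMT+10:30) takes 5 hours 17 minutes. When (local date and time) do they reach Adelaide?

4:12 AM on November 25

Reykjavik is at UTC+0, so departure is already 5:25 PM UTC on Nov 23.
Add 14 hours 40 minutes leg 1 → 8:05 AM UTC (Nov 24).
Add 4 hours 20 minutes layover in Doha → 12:25 PM UTC.
Add 5 hours 17 minutes leg 2 → 5:42 PM UTC.
Adelaide is UTC+10:30, so local arrival = 5:42 PM + 10:30 = 4:12 AM on Nov 25.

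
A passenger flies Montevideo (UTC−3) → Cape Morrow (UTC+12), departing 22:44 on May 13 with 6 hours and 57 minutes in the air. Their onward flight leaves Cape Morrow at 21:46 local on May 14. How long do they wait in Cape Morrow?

1 hour 5 minutes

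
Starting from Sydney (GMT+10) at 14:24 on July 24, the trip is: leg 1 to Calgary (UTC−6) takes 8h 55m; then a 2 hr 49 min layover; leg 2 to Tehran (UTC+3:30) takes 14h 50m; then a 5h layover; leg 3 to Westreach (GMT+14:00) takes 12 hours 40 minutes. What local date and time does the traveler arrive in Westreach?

Convert departure to UTC: 14:24 − 10:00 = 04:24 UTC on Jul 24.
Add 8 hours 55 minutes leg 1 → 13:19 UTC.
Add 2 hours and 49 minutes layover in Calgary → 16:08 UTC.
Add 14 hours and 50 minutes leg 2 → 06:58 UTC (Jul 25).
Add 5 hours layover in Tehran → 11:58 UTC.
Add 12 hours and 40 minutes leg 3 → 00:38 UTC (Jul 26).
Westreach is UTC+14:00, so local arrival = 00:38 + 14:00 = 14:38 on Jul 26.

14:38 on Jul 26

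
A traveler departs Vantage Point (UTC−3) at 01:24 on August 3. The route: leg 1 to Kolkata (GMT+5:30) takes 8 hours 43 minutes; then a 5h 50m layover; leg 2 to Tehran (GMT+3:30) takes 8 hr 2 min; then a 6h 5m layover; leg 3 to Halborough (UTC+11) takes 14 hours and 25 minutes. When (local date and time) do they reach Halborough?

10:29 on August 5

Convert departure to UTC: 01:24 + 3:00 = 04:24 UTC on Aug 3.
Add 8 hours and 43 minutes leg 1 → 13:07 UTC.
Add 5 hours and 50 minutes layover in Kolkata → 18:57 UTC.
Add 8 hours 2 minutes leg 2 → 02:59 UTC (Aug 4).
Add 6 hours and 5 minutes layover in Tehran → 09:04 UTC.
Add 14 hours and 25 minutes leg 3 → 23:29 UTC.
Halborough is UTC+11:00, so local arrival = 23:29 + 11:00 = 10:29 on Aug 5.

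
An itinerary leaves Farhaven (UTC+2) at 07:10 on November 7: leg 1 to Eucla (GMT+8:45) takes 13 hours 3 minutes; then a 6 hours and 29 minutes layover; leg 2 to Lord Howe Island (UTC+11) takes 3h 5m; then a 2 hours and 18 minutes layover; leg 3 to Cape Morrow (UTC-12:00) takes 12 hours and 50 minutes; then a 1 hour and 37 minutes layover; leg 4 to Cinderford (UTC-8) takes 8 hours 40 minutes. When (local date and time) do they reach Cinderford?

21:12 on November 8

Convert departure to UTC: 07:10 − 2:00 = 05:10 UTC on Nov 7.
Add 13 hours and 3 minutes leg 1 → 18:13 UTC.
Add 6 hours 29 minutes layover in Eucla → 00:42 UTC (Nov 8).
Add 3 hours and 5 minutes leg 2 → 03:47 UTC.
Add 2 hours 18 minutes layover in Lord Howe Island → 06:05 UTC.
Add 12 hours and 50 minutes leg 3 → 18:55 UTC.
Add 1 hour and 37 minutes layover in Cape Morrow → 20:32 UTC.
Add 8 hours and 40 minutes leg 4 → 05:12 UTC (Nov 9).
Cinderford is UTC−8:00, so local arrival = 05:12 − 8:00 = 21:12 on Nov 8.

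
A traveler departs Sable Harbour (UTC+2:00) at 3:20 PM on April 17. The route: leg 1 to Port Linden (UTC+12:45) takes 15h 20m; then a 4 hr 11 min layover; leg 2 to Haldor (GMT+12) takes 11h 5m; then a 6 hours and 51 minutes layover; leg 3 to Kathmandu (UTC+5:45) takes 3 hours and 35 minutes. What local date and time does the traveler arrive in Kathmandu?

Convert departure to UTC: 3:20 PM − 2:00 = 1:20 PM UTC on Apr 17.
Add 15 hours and 20 minutes leg 1 → 4:40 AM UTC (Apr 18).
Add 4 hours and 11 minutes layover in Port Linden → 8:51 AM UTC.
Add 11 hours and 5 minutes leg 2 → 7:56 PM UTC.
Add 6 hours 51 minutes layover in Haldor → 2:47 AM UTC (Apr 19).
Add 3 hours 35 minutes leg 3 → 6:22 AM UTC.
Kathmandu is UTC+5:45, so local arrival = 6:22 AM + 5:45 = 12:07 PM on Apr 19.

12:07 PM on April 19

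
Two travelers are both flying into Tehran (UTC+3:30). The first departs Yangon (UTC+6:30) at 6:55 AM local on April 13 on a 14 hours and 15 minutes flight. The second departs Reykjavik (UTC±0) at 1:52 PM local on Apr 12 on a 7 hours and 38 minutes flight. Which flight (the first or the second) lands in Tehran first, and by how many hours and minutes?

Flight 1 in UTC: 6:55 AM − 6:30 = 12:25 AM on Apr 13.
+14 hours and 15 minutes → arrive 2:40 PM UTC on Apr 13.
Flight 2 departs at 1:52 PM UTC (Apr 12).
+7 hours and 38 minutes → arrive 9:30 PM UTC on Apr 12.
Flight 2 lands earlier by 17 hours 10 minutes.

the second, by 17 hours 10 minutes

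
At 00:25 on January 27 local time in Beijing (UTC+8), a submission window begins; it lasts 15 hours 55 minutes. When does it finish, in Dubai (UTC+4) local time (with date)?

Convert start to UTC: 00:25 − 8:00 = 16:25 UTC on Jan 26.
Add 15 hours and 55 minutes duration → 08:20 UTC (Jan 27).
Dubai is UTC+4:00, so local end time = 08:20 + 4:00 = 12:20 on Jan 27.

12:20 on January 27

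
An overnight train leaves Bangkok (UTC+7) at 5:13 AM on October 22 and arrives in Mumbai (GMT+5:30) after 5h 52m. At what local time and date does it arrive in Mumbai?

Convert departure to UTC: 5:13 AM − 7:00 = 10:13 PM UTC on Oct 21.
Add 5 hours and 52 minutes travel time → 4:05 AM UTC (Oct 22).
Mumbai is UTC+5:30, so local arrival = 4:05 AM + 5:30 = 9:35 AM on Oct 22.

9:35 AM on October 22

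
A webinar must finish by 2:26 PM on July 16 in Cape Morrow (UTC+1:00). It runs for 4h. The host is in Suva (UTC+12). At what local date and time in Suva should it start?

9:26 PM on July 16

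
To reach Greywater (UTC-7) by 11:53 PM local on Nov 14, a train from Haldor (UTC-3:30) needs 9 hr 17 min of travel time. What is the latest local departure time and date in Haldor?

6:06 PM on November 14

Target arrival in UTC: 11:53 PM + 7:00 = 6:53 AM on Nov 15.
Subtract 9 hours 17 minutes → departure 9:36 PM UTC on Nov 14.
Haldor is UTC−3:30: 9:36 PM − 3:30 = 6:06 PM on Nov 14.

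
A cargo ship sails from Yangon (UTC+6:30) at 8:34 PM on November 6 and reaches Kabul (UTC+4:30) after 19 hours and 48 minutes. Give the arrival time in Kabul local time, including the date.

2:22 PM on November 7

Convert departure to UTC: 8:34 PM − 6:30 = 2:04 PM UTC on Nov 6.
Add 19 hours and 48 minutes travel time → 9:52 AM UTC (Nov 7).
Kabul is UTC+4:30, so local arrival = 9:52 AM + 4:30 = 2:22 PM on Nov 7.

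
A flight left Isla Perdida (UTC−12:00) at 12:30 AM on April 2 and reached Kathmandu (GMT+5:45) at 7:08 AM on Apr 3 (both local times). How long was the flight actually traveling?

Departure in UTC: 12:30 AM + 12:00 = 12:30 PM on Apr 2.
Arrival in UTC: 7:08 AM − 5:45 = 1:23 AM on Apr 3.
Elapsed = 1:23 AM − 12:30 PM (+1 day) = 12 hours 53 minutes.

12 hours 53 minutes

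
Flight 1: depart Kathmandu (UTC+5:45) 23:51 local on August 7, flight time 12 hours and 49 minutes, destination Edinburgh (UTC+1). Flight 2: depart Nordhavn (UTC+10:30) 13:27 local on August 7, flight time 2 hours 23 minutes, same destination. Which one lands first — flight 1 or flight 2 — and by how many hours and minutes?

the second, by 25 hours 35 minutes

Flight 1 in UTC: 23:51 − 5:45 = 18:06 on Aug 7.
+12 hours 49 minutes → arrive 06:55 UTC on Aug 8.
Flight 2 in UTC: 13:27 − 10:30 = 02:57 on Aug 7.
+2 hours 23 minutes → arrive 05:20 UTC on Aug 7.
Flight 2 lands earlier by 25 hours 35 minutes.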